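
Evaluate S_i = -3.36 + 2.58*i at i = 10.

S_10 = -3.36 + 2.58*10 = -3.36 + 25.8 = 22.44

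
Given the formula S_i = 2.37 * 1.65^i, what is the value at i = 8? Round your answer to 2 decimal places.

S_8 = 2.37 * 1.65^8 ≈ 2.37 * 54.9378 ≈ 130.2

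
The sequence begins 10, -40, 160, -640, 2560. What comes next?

Ratios: -40 / 10 = -4.0
This is a geometric sequence with common ratio r = -4.
Next term = 2560 * -4 = -10240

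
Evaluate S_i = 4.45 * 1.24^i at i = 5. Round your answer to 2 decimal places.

S_5 = 4.45 * 1.24^5 ≈ 4.45 * 2.9316 ≈ 13.05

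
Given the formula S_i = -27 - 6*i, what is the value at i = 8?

S_8 = -27 + -6*8 = -27 + -48 = -75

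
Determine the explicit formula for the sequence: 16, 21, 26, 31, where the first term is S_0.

Check differences: 21 - 16 = 5
26 - 21 = 5
Common difference d = 5.
First term a = 16.
Formula: S_i = 16 + 5*i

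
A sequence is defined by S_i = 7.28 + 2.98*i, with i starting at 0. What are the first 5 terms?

This is an arithmetic sequence.
i=0: S_0 = 7.28 + 2.98*0 = 7.28
i=1: S_1 = 7.28 + 2.98*1 = 10.26
i=2: S_2 = 7.28 + 2.98*2 = 13.24
i=3: S_3 = 7.28 + 2.98*3 = 16.22
i=4: S_4 = 7.28 + 2.98*4 = 19.2
The first 5 terms are: [7.28, 10.26, 13.24, 16.22, 19.2]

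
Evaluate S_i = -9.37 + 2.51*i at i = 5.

S_5 = -9.37 + 2.51*5 = -9.37 + 12.55 = 3.18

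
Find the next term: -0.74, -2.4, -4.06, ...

Differences: -2.4 - -0.74 = -1.66
This is an arithmetic sequence with common difference d = -1.66.
Next term = -4.06 + -1.66 = -5.72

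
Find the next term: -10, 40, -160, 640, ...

Ratios: 40 / -10 = -4.0
This is a geometric sequence with common ratio r = -4.
Next term = 640 * -4 = -2560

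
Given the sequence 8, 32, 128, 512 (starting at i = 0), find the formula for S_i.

Check ratios: 32 / 8 = 4.0
Common ratio r = 4.
First term a = 8.
Formula: S_i = 8 * 4^i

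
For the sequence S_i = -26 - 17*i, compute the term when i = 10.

S_10 = -26 + -17*10 = -26 + -170 = -196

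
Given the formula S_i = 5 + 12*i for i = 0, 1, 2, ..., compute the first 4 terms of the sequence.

This is an arithmetic sequence.
i=0: S_0 = 5 + 12*0 = 5
i=1: S_1 = 5 + 12*1 = 17
i=2: S_2 = 5 + 12*2 = 29
i=3: S_3 = 5 + 12*3 = 41
The first 4 terms are: [5, 17, 29, 41]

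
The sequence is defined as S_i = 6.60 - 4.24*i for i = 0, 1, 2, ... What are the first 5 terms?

This is an arithmetic sequence.
i=0: S_0 = 6.6 + -4.24*0 = 6.6
i=1: S_1 = 6.6 + -4.24*1 = 2.36
i=2: S_2 = 6.6 + -4.24*2 = -1.88
i=3: S_3 = 6.6 + -4.24*3 = -6.12
i=4: S_4 = 6.6 + -4.24*4 = -10.36
The first 5 terms are: [6.6, 2.36, -1.88, -6.12, -10.36]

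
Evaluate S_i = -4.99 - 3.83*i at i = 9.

S_9 = -4.99 + -3.83*9 = -4.99 + -34.47 = -39.46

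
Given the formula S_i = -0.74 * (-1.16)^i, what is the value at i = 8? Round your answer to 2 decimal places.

S_8 = -0.74 * (-1.16)^8 ≈ -0.74 * 3.2784 ≈ -2.43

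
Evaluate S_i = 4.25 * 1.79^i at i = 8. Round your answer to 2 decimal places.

S_8 = 4.25 * 1.79^8 ≈ 4.25 * 105.396 ≈ 447.93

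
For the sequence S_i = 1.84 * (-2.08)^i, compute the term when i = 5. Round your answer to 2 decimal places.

S_5 = 1.84 * (-2.08)^5 ≈ 1.84 * -38.9329 ≈ -71.64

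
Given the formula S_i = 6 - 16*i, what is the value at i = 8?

S_8 = 6 + -16*8 = 6 + -128 = -122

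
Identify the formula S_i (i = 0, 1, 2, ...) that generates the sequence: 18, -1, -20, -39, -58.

Check differences: -1 - 18 = -19
-20 - -1 = -19
Common difference d = -19.
First term a = 18.
Formula: S_i = 18 - 19*i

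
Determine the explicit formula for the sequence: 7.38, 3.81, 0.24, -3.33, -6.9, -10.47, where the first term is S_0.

Check differences: 3.81 - 7.38 = -3.57
0.24 - 3.81 = -3.57
Common difference d = -3.57.
First term a = 7.38.
Formula: S_i = 7.38 - 3.57*i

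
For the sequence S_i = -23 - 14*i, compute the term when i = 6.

S_6 = -23 + -14*6 = -23 + -84 = -107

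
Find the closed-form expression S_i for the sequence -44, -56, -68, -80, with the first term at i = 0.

Check differences: -56 - -44 = -12
-68 - -56 = -12
Common difference d = -12.
First term a = -44.
Formula: S_i = -44 - 12*i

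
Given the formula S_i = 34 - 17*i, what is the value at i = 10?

S_10 = 34 + -17*10 = 34 + -170 = -136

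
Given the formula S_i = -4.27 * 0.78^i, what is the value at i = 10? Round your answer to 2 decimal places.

S_10 = -4.27 * 0.78^10 ≈ -4.27 * 0.0834 ≈ -0.36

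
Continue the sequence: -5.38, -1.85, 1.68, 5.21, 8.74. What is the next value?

Differences: -1.85 - -5.38 = 3.53
This is an arithmetic sequence with common difference d = 3.53.
Next term = 8.74 + 3.53 = 12.27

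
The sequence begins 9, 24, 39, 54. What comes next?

Differences: 24 - 9 = 15
This is an arithmetic sequence with common difference d = 15.
Next term = 54 + 15 = 69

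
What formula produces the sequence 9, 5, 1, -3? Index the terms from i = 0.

Check differences: 5 - 9 = -4
1 - 5 = -4
Common difference d = -4.
First term a = 9.
Formula: S_i = 9 - 4*i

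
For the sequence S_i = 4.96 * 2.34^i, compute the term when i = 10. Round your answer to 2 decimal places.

S_10 = 4.96 * 2.34^10 ≈ 4.96 * 4922.1923 ≈ 24414.07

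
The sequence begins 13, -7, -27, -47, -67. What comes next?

Differences: -7 - 13 = -20
This is an arithmetic sequence with common difference d = -20.
Next term = -67 + -20 = -87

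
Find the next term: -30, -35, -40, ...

Differences: -35 - -30 = -5
This is an arithmetic sequence with common difference d = -5.
Next term = -40 + -5 = -45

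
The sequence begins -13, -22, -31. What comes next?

Differences: -22 - -13 = -9
This is an arithmetic sequence with common difference d = -9.
Next term = -31 + -9 = -40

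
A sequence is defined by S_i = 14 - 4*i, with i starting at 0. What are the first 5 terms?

This is an arithmetic sequence.
i=0: S_0 = 14 + -4*0 = 14
i=1: S_1 = 14 + -4*1 = 10
i=2: S_2 = 14 + -4*2 = 6
i=3: S_3 = 14 + -4*3 = 2
i=4: S_4 = 14 + -4*4 = -2
The first 5 terms are: [14, 10, 6, 2, -2]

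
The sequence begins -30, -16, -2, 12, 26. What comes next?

Differences: -16 - -30 = 14
This is an arithmetic sequence with common difference d = 14.
Next term = 26 + 14 = 40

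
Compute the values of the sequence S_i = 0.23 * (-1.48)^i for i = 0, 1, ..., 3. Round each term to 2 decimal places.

This is a geometric sequence.
i=0: S_0 = 0.23 * (-1.48)^0 = 0.23
i=1: S_1 = 0.23 * (-1.48)^1 ≈ -0.34
i=2: S_2 = 0.23 * (-1.48)^2 ≈ 0.5
i=3: S_3 = 0.23 * (-1.48)^3 ≈ -0.75
The first 4 terms are: [0.23, -0.34, 0.5, -0.75]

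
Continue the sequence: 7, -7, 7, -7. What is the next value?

Ratios: -7 / 7 = -1.0
This is a geometric sequence with common ratio r = -1.
Next term = -7 * -1 = 7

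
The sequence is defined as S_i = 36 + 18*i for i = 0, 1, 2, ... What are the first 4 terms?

This is an arithmetic sequence.
i=0: S_0 = 36 + 18*0 = 36
i=1: S_1 = 36 + 18*1 = 54
i=2: S_2 = 36 + 18*2 = 72
i=3: S_3 = 36 + 18*3 = 90
The first 4 terms are: [36, 54, 72, 90]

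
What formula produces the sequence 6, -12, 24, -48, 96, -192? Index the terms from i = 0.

Check ratios: -12 / 6 = -2.0
Common ratio r = -2.
First term a = 6.
Formula: S_i = 6 * (-2)^i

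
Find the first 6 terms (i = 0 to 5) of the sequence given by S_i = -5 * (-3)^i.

This is a geometric sequence.
i=0: S_0 = -5 * (-3)^0 = -5
i=1: S_1 = -5 * (-3)^1 = 15
i=2: S_2 = -5 * (-3)^2 = -45
i=3: S_3 = -5 * (-3)^3 = 135
i=4: S_4 = -5 * (-3)^4 = -405
i=5: S_5 = -5 * (-3)^5 = 1215
The first 6 terms are: [-5, 15, -45, 135, -405, 1215]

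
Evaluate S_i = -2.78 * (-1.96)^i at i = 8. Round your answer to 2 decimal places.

S_8 = -2.78 * (-1.96)^8 ≈ -2.78 * 217.7953 ≈ -605.47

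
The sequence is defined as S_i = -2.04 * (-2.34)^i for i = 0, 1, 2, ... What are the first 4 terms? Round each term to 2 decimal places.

This is a geometric sequence.
i=0: S_0 = -2.04 * (-2.34)^0 = -2.04
i=1: S_1 = -2.04 * (-2.34)^1 ≈ 4.77
i=2: S_2 = -2.04 * (-2.34)^2 ≈ -11.17
i=3: S_3 = -2.04 * (-2.34)^3 ≈ 26.14
The first 4 terms are: [-2.04, 4.77, -11.17, 26.14]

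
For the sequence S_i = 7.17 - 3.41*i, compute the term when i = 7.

S_7 = 7.17 + -3.41*7 = 7.17 + -23.87 = -16.7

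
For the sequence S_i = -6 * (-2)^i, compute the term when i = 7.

S_7 = -6 * (-2)^7 = -6 * -128 = 768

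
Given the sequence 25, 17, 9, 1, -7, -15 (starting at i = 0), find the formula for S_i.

Check differences: 17 - 25 = -8
9 - 17 = -8
Common difference d = -8.
First term a = 25.
Formula: S_i = 25 - 8*i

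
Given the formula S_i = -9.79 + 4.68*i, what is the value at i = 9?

S_9 = -9.79 + 4.68*9 = -9.79 + 42.12 = 32.33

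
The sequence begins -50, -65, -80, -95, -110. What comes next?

Differences: -65 - -50 = -15
This is an arithmetic sequence with common difference d = -15.
Next term = -110 + -15 = -125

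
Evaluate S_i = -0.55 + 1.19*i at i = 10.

S_10 = -0.55 + 1.19*10 = -0.55 + 11.9 = 11.35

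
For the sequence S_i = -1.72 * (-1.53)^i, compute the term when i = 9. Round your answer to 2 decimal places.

S_9 = -1.72 * (-1.53)^9 ≈ -1.72 * -45.9434 ≈ 79.02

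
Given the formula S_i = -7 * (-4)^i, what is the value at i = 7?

S_7 = -7 * (-4)^7 = -7 * -16384 = 114688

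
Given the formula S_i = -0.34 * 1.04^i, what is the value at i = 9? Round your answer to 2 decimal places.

S_9 = -0.34 * 1.04^9 ≈ -0.34 * 1.4233 ≈ -0.48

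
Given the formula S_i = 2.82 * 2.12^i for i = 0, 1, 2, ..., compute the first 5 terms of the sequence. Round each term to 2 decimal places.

This is a geometric sequence.
i=0: S_0 = 2.82 * 2.12^0 = 2.82
i=1: S_1 = 2.82 * 2.12^1 ≈ 5.98
i=2: S_2 = 2.82 * 2.12^2 ≈ 12.67
i=3: S_3 = 2.82 * 2.12^3 ≈ 26.87
i=4: S_4 = 2.82 * 2.12^4 ≈ 56.96
The first 5 terms are: [2.82, 5.98, 12.67, 26.87, 56.96]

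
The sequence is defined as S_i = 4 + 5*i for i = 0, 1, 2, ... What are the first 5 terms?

This is an arithmetic sequence.
i=0: S_0 = 4 + 5*0 = 4
i=1: S_1 = 4 + 5*1 = 9
i=2: S_2 = 4 + 5*2 = 14
i=3: S_3 = 4 + 5*3 = 19
i=4: S_4 = 4 + 5*4 = 24
The first 5 terms are: [4, 9, 14, 19, 24]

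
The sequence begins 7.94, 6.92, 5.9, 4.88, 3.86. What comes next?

Differences: 6.92 - 7.94 = -1.02
This is an arithmetic sequence with common difference d = -1.02.
Next term = 3.86 + -1.02 = 2.84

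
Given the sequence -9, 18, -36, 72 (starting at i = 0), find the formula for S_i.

Check ratios: 18 / -9 = -2.0
Common ratio r = -2.
First term a = -9.
Formula: S_i = -9 * (-2)^i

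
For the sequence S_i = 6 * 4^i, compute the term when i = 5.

S_5 = 6 * 4^5 = 6 * 1024 = 6144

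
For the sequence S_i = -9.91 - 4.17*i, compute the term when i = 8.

S_8 = -9.91 + -4.17*8 = -9.91 + -33.36 = -43.27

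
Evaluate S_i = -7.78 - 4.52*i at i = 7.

S_7 = -7.78 + -4.52*7 = -7.78 + -31.64 = -39.42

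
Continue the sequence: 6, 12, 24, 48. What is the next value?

Ratios: 12 / 6 = 2.0
This is a geometric sequence with common ratio r = 2.
Next term = 48 * 2 = 96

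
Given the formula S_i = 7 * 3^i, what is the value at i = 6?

S_6 = 7 * 3^6 = 7 * 729 = 5103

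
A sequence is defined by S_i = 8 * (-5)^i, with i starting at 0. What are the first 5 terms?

This is a geometric sequence.
i=0: S_0 = 8 * (-5)^0 = 8
i=1: S_1 = 8 * (-5)^1 = -40
i=2: S_2 = 8 * (-5)^2 = 200
i=3: S_3 = 8 * (-5)^3 = -1000
i=4: S_4 = 8 * (-5)^4 = 5000
The first 5 terms are: [8, -40, 200, -1000, 5000]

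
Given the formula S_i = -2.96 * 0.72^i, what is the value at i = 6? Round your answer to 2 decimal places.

S_6 = -2.96 * 0.72^6 ≈ -2.96 * 0.1393 ≈ -0.41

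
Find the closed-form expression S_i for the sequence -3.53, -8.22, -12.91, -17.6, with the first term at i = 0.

Check differences: -8.22 - -3.53 = -4.69
-12.91 - -8.22 = -4.69
Common difference d = -4.69.
First term a = -3.53.
Formula: S_i = -3.53 - 4.69*i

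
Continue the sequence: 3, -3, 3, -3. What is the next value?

Ratios: -3 / 3 = -1.0
This is a geometric sequence with common ratio r = -1.
Next term = -3 * -1 = 3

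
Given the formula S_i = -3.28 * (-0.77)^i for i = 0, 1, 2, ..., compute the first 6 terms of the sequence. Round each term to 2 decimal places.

This is a geometric sequence.
i=0: S_0 = -3.28 * (-0.77)^0 = -3.28
i=1: S_1 = -3.28 * (-0.77)^1 ≈ 2.53
i=2: S_2 = -3.28 * (-0.77)^2 ≈ -1.94
i=3: S_3 = -3.28 * (-0.77)^3 ≈ 1.5
i=4: S_4 = -3.28 * (-0.77)^4 ≈ -1.15
i=5: S_5 = -3.28 * (-0.77)^5 ≈ 0.89
The first 6 terms are: [-3.28, 2.53, -1.94, 1.5, -1.15, 0.89]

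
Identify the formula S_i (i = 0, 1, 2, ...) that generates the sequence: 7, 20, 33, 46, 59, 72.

Check differences: 20 - 7 = 13
33 - 20 = 13
Common difference d = 13.
First term a = 7.
Formula: S_i = 7 + 13*i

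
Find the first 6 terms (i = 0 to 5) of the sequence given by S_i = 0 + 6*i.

This is an arithmetic sequence.
i=0: S_0 = 0 + 6*0 = 0
i=1: S_1 = 0 + 6*1 = 6
i=2: S_2 = 0 + 6*2 = 12
i=3: S_3 = 0 + 6*3 = 18
i=4: S_4 = 0 + 6*4 = 24
i=5: S_5 = 0 + 6*5 = 30
The first 6 terms are: [0, 6, 12, 18, 24, 30]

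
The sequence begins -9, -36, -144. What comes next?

Ratios: -36 / -9 = 4.0
This is a geometric sequence with common ratio r = 4.
Next term = -144 * 4 = -576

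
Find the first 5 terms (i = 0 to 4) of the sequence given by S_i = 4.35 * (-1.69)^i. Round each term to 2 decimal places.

This is a geometric sequence.
i=0: S_0 = 4.35 * (-1.69)^0 = 4.35
i=1: S_1 = 4.35 * (-1.69)^1 ≈ -7.35
i=2: S_2 = 4.35 * (-1.69)^2 ≈ 12.42
i=3: S_3 = 4.35 * (-1.69)^3 ≈ -21.0
i=4: S_4 = 4.35 * (-1.69)^4 ≈ 35.48
The first 5 terms are: [4.35, -7.35, 12.42, -21.0, 35.48]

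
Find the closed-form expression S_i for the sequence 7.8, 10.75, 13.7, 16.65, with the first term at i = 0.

Check differences: 10.75 - 7.8 = 2.95
13.7 - 10.75 = 2.95
Common difference d = 2.95.
First term a = 7.8.
Formula: S_i = 7.80 + 2.95*i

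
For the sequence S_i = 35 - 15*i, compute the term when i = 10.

S_10 = 35 + -15*10 = 35 + -150 = -115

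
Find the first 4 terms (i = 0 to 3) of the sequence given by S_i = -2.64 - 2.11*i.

This is an arithmetic sequence.
i=0: S_0 = -2.64 + -2.11*0 = -2.64
i=1: S_1 = -2.64 + -2.11*1 = -4.75
i=2: S_2 = -2.64 + -2.11*2 = -6.86
i=3: S_3 = -2.64 + -2.11*3 = -8.97
The first 4 terms are: [-2.64, -4.75, -6.86, -8.97]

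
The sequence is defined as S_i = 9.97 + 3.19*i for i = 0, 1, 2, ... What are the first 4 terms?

This is an arithmetic sequence.
i=0: S_0 = 9.97 + 3.19*0 = 9.97
i=1: S_1 = 9.97 + 3.19*1 = 13.16
i=2: S_2 = 9.97 + 3.19*2 = 16.35
i=3: S_3 = 9.97 + 3.19*3 = 19.54
The first 4 terms are: [9.97, 13.16, 16.35, 19.54]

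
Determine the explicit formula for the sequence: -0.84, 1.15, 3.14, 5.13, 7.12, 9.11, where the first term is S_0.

Check differences: 1.15 - -0.84 = 1.99
3.14 - 1.15 = 1.99
Common difference d = 1.99.
First term a = -0.84.
Formula: S_i = -0.84 + 1.99*i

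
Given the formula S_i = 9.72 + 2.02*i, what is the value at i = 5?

S_5 = 9.72 + 2.02*5 = 9.72 + 10.1 = 19.82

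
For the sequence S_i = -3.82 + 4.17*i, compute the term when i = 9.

S_9 = -3.82 + 4.17*9 = -3.82 + 37.53 = 33.71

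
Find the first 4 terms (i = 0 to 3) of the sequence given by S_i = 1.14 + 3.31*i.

This is an arithmetic sequence.
i=0: S_0 = 1.14 + 3.31*0 = 1.14
i=1: S_1 = 1.14 + 3.31*1 = 4.45
i=2: S_2 = 1.14 + 3.31*2 = 7.76
i=3: S_3 = 1.14 + 3.31*3 = 11.07
The first 4 terms are: [1.14, 4.45, 7.76, 11.07]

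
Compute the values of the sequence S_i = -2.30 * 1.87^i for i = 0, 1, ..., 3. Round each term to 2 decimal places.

This is a geometric sequence.
i=0: S_0 = -2.3 * 1.87^0 = -2.3
i=1: S_1 = -2.3 * 1.87^1 ≈ -4.3
i=2: S_2 = -2.3 * 1.87^2 ≈ -8.04
i=3: S_3 = -2.3 * 1.87^3 ≈ -15.04
The first 4 terms are: [-2.3, -4.3, -8.04, -15.04]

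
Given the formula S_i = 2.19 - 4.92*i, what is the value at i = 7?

S_7 = 2.19 + -4.92*7 = 2.19 + -34.44 = -32.25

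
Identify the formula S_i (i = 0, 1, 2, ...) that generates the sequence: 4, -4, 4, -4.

Check ratios: -4 / 4 = -1.0
Common ratio r = -1.
First term a = 4.
Formula: S_i = 4 * (-1)^i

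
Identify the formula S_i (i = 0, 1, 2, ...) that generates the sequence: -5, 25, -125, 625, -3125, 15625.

Check ratios: 25 / -5 = -5.0
Common ratio r = -5.
First term a = -5.
Formula: S_i = -5 * (-5)^i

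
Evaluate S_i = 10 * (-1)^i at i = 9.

S_9 = 10 * (-1)^9 = 10 * -1 = -10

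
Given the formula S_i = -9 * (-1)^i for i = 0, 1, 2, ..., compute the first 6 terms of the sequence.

This is a geometric sequence.
i=0: S_0 = -9 * (-1)^0 = -9
i=1: S_1 = -9 * (-1)^1 = 9
i=2: S_2 = -9 * (-1)^2 = -9
i=3: S_3 = -9 * (-1)^3 = 9
i=4: S_4 = -9 * (-1)^4 = -9
i=5: S_5 = -9 * (-1)^5 = 9
The first 6 terms are: [-9, 9, -9, 9, -9, 9]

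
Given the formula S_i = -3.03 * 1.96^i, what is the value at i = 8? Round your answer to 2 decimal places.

S_8 = -3.03 * 1.96^8 ≈ -3.03 * 217.7953 ≈ -659.92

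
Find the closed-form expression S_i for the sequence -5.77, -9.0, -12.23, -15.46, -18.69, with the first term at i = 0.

Check differences: -9.0 - -5.77 = -3.23
-12.23 - -9.0 = -3.23
Common difference d = -3.23.
First term a = -5.77.
Formula: S_i = -5.77 - 3.23*i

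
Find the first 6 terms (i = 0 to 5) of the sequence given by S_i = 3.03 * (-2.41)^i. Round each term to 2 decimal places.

This is a geometric sequence.
i=0: S_0 = 3.03 * (-2.41)^0 = 3.03
i=1: S_1 = 3.03 * (-2.41)^1 ≈ -7.3
i=2: S_2 = 3.03 * (-2.41)^2 ≈ 17.6
i=3: S_3 = 3.03 * (-2.41)^3 ≈ -42.41
i=4: S_4 = 3.03 * (-2.41)^4 ≈ 102.21
i=5: S_5 = 3.03 * (-2.41)^5 ≈ -246.34
The first 6 terms are: [3.03, -7.3, 17.6, -42.41, 102.21, -246.34]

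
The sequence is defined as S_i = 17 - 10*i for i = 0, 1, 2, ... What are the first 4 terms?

This is an arithmetic sequence.
i=0: S_0 = 17 + -10*0 = 17
i=1: S_1 = 17 + -10*1 = 7
i=2: S_2 = 17 + -10*2 = -3
i=3: S_3 = 17 + -10*3 = -13
The first 4 terms are: [17, 7, -3, -13]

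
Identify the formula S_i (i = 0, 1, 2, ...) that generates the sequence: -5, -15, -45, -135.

Check ratios: -15 / -5 = 3.0
Common ratio r = 3.
First term a = -5.
Formula: S_i = -5 * 3^i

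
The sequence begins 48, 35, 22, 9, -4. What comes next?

Differences: 35 - 48 = -13
This is an arithmetic sequence with common difference d = -13.
Next term = -4 + -13 = -17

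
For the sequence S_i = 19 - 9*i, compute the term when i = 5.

S_5 = 19 + -9*5 = 19 + -45 = -26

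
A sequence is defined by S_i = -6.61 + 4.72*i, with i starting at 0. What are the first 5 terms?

This is an arithmetic sequence.
i=0: S_0 = -6.61 + 4.72*0 = -6.61
i=1: S_1 = -6.61 + 4.72*1 = -1.89
i=2: S_2 = -6.61 + 4.72*2 = 2.83
i=3: S_3 = -6.61 + 4.72*3 = 7.55
i=4: S_4 = -6.61 + 4.72*4 = 12.27
The first 5 terms are: [-6.61, -1.89, 2.83, 7.55, 12.27]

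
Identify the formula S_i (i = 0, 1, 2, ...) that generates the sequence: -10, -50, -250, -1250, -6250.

Check ratios: -50 / -10 = 5.0
Common ratio r = 5.
First term a = -10.
Formula: S_i = -10 * 5^i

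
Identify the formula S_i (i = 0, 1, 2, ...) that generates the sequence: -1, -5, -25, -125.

Check ratios: -5 / -1 = 5.0
Common ratio r = 5.
First term a = -1.
Formula: S_i = -1 * 5^i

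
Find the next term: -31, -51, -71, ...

Differences: -51 - -31 = -20
This is an arithmetic sequence with common difference d = -20.
Next term = -71 + -20 = -91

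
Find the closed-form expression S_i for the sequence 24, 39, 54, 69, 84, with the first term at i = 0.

Check differences: 39 - 24 = 15
54 - 39 = 15
Common difference d = 15.
First term a = 24.
Formula: S_i = 24 + 15*i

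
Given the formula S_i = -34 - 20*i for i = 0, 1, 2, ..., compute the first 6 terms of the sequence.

This is an arithmetic sequence.
i=0: S_0 = -34 + -20*0 = -34
i=1: S_1 = -34 + -20*1 = -54
i=2: S_2 = -34 + -20*2 = -74
i=3: S_3 = -34 + -20*3 = -94
i=4: S_4 = -34 + -20*4 = -114
i=5: S_5 = -34 + -20*5 = -134
The first 6 terms are: [-34, -54, -74, -94, -114, -134]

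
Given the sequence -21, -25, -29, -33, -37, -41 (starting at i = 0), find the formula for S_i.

Check differences: -25 - -21 = -4
-29 - -25 = -4
Common difference d = -4.
First term a = -21.
Formula: S_i = -21 - 4*i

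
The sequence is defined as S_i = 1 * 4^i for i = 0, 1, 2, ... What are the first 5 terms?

This is a geometric sequence.
i=0: S_0 = 1 * 4^0 = 1
i=1: S_1 = 1 * 4^1 = 4
i=2: S_2 = 1 * 4^2 = 16
i=3: S_3 = 1 * 4^3 = 64
i=4: S_4 = 1 * 4^4 = 256
The first 5 terms are: [1, 4, 16, 64, 256]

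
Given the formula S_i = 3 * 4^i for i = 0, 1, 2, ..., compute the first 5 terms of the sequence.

This is a geometric sequence.
i=0: S_0 = 3 * 4^0 = 3
i=1: S_1 = 3 * 4^1 = 12
i=2: S_2 = 3 * 4^2 = 48
i=3: S_3 = 3 * 4^3 = 192
i=4: S_4 = 3 * 4^4 = 768
The first 5 terms are: [3, 12, 48, 192, 768]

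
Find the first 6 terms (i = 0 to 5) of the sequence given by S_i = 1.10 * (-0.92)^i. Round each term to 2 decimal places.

This is a geometric sequence.
i=0: S_0 = 1.1 * (-0.92)^0 = 1.1
i=1: S_1 = 1.1 * (-0.92)^1 ≈ -1.01
i=2: S_2 = 1.1 * (-0.92)^2 ≈ 0.93
i=3: S_3 = 1.1 * (-0.92)^3 ≈ -0.86
i=4: S_4 = 1.1 * (-0.92)^4 ≈ 0.79
i=5: S_5 = 1.1 * (-0.92)^5 ≈ -0.72
The first 6 terms are: [1.1, -1.01, 0.93, -0.86, 0.79, -0.72]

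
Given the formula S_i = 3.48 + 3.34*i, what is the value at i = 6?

S_6 = 3.48 + 3.34*6 = 3.48 + 20.04 = 23.52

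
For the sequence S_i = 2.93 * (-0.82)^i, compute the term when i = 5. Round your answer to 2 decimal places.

S_5 = 2.93 * (-0.82)^5 ≈ 2.93 * -0.3707 ≈ -1.09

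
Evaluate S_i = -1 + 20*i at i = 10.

S_10 = -1 + 20*10 = -1 + 200 = 199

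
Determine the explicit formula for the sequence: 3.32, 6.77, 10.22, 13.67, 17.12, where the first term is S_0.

Check differences: 6.77 - 3.32 = 3.45
10.22 - 6.77 = 3.45
Common difference d = 3.45.
First term a = 3.32.
Formula: S_i = 3.32 + 3.45*i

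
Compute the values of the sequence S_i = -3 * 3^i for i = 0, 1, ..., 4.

This is a geometric sequence.
i=0: S_0 = -3 * 3^0 = -3
i=1: S_1 = -3 * 3^1 = -9
i=2: S_2 = -3 * 3^2 = -27
i=3: S_3 = -3 * 3^3 = -81
i=4: S_4 = -3 * 3^4 = -243
The first 5 terms are: [-3, -9, -27, -81, -243]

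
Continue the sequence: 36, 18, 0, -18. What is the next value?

Differences: 18 - 36 = -18
This is an arithmetic sequence with common difference d = -18.
Next term = -18 + -18 = -36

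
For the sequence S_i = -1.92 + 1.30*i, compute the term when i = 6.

S_6 = -1.92 + 1.3*6 = -1.92 + 7.8 = 5.88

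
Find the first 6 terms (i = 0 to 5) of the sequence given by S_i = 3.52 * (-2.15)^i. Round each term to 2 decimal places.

This is a geometric sequence.
i=0: S_0 = 3.52 * (-2.15)^0 = 3.52
i=1: S_1 = 3.52 * (-2.15)^1 ≈ -7.57
i=2: S_2 = 3.52 * (-2.15)^2 ≈ 16.27
i=3: S_3 = 3.52 * (-2.15)^3 ≈ -34.98
i=4: S_4 = 3.52 * (-2.15)^4 ≈ 75.21
i=5: S_5 = 3.52 * (-2.15)^5 ≈ -161.71
The first 6 terms are: [3.52, -7.57, 16.27, -34.98, 75.21, -161.71]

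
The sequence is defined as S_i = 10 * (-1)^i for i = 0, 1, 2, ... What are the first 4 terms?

This is a geometric sequence.
i=0: S_0 = 10 * (-1)^0 = 10
i=1: S_1 = 10 * (-1)^1 = -10
i=2: S_2 = 10 * (-1)^2 = 10
i=3: S_3 = 10 * (-1)^3 = -10
The first 4 terms are: [10, -10, 10, -10]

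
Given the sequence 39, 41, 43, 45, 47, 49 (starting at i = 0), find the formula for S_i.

Check differences: 41 - 39 = 2
43 - 41 = 2
Common difference d = 2.
First term a = 39.
Formula: S_i = 39 + 2*i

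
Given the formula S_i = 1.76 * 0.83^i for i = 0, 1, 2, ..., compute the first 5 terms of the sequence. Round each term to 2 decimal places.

This is a geometric sequence.
i=0: S_0 = 1.76 * 0.83^0 = 1.76
i=1: S_1 = 1.76 * 0.83^1 ≈ 1.46
i=2: S_2 = 1.76 * 0.83^2 ≈ 1.21
i=3: S_3 = 1.76 * 0.83^3 ≈ 1.01
i=4: S_4 = 1.76 * 0.83^4 ≈ 0.84
The first 5 terms are: [1.76, 1.46, 1.21, 1.01, 0.84]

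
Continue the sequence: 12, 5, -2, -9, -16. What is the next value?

Differences: 5 - 12 = -7
This is an arithmetic sequence with common difference d = -7.
Next term = -16 + -7 = -23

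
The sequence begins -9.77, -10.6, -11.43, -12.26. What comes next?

Differences: -10.6 - -9.77 = -0.83
This is an arithmetic sequence with common difference d = -0.83.
Next term = -12.26 + -0.83 = -13.09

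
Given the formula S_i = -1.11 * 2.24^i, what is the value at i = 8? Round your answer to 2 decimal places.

S_8 = -1.11 * 2.24^8 ≈ -1.11 * 633.8466 ≈ -703.57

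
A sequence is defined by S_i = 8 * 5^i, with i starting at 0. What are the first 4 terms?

This is a geometric sequence.
i=0: S_0 = 8 * 5^0 = 8
i=1: S_1 = 8 * 5^1 = 40
i=2: S_2 = 8 * 5^2 = 200
i=3: S_3 = 8 * 5^3 = 1000
The first 4 terms are: [8, 40, 200, 1000]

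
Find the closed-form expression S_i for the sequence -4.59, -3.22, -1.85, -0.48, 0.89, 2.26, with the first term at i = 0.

Check differences: -3.22 - -4.59 = 1.37
-1.85 - -3.22 = 1.37
Common difference d = 1.37.
First term a = -4.59.
Formula: S_i = -4.59 + 1.37*i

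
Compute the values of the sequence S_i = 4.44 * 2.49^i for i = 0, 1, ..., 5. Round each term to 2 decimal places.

This is a geometric sequence.
i=0: S_0 = 4.44 * 2.49^0 = 4.44
i=1: S_1 = 4.44 * 2.49^1 ≈ 11.06
i=2: S_2 = 4.44 * 2.49^2 ≈ 27.53
i=3: S_3 = 4.44 * 2.49^3 ≈ 68.55
i=4: S_4 = 4.44 * 2.49^4 ≈ 170.68
i=5: S_5 = 4.44 * 2.49^5 ≈ 424.99
The first 6 terms are: [4.44, 11.06, 27.53, 68.55, 170.68, 424.99]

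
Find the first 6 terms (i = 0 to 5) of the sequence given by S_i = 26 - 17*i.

This is an arithmetic sequence.
i=0: S_0 = 26 + -17*0 = 26
i=1: S_1 = 26 + -17*1 = 9
i=2: S_2 = 26 + -17*2 = -8
i=3: S_3 = 26 + -17*3 = -25
i=4: S_4 = 26 + -17*4 = -42
i=5: S_5 = 26 + -17*5 = -59
The first 6 terms are: [26, 9, -8, -25, -42, -59]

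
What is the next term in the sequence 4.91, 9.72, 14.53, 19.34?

Differences: 9.72 - 4.91 = 4.81
This is an arithmetic sequence with common difference d = 4.81.
Next term = 19.34 + 4.81 = 24.15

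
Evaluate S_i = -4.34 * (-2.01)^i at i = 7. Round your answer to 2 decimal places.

S_7 = -4.34 * (-2.01)^7 ≈ -4.34 * -132.5478 ≈ 575.26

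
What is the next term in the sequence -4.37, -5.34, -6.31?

Differences: -5.34 - -4.37 = -0.97
This is an arithmetic sequence with common difference d = -0.97.
Next term = -6.31 + -0.97 = -7.28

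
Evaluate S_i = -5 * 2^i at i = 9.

S_9 = -5 * 2^9 = -5 * 512 = -2560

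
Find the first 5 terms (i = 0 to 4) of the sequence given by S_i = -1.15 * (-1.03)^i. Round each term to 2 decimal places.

This is a geometric sequence.
i=0: S_0 = -1.15 * (-1.03)^0 = -1.15
i=1: S_1 = -1.15 * (-1.03)^1 ≈ 1.18
i=2: S_2 = -1.15 * (-1.03)^2 ≈ -1.22
i=3: S_3 = -1.15 * (-1.03)^3 ≈ 1.26
i=4: S_4 = -1.15 * (-1.03)^4 ≈ -1.29
The first 5 terms are: [-1.15, 1.18, -1.22, 1.26, -1.29]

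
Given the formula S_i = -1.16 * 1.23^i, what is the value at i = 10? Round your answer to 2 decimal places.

S_10 = -1.16 * 1.23^10 ≈ -1.16 * 7.9259 ≈ -9.19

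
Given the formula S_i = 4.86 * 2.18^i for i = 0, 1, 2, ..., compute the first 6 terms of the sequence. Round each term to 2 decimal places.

This is a geometric sequence.
i=0: S_0 = 4.86 * 2.18^0 = 4.86
i=1: S_1 = 4.86 * 2.18^1 ≈ 10.59
i=2: S_2 = 4.86 * 2.18^2 ≈ 23.1
i=3: S_3 = 4.86 * 2.18^3 ≈ 50.35
i=4: S_4 = 4.86 * 2.18^4 ≈ 109.76
i=5: S_5 = 4.86 * 2.18^5 ≈ 239.29
The first 6 terms are: [4.86, 10.59, 23.1, 50.35, 109.76, 239.29]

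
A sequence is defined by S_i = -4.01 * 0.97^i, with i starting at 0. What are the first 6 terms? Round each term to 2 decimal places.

This is a geometric sequence.
i=0: S_0 = -4.01 * 0.97^0 = -4.01
i=1: S_1 = -4.01 * 0.97^1 ≈ -3.89
i=2: S_2 = -4.01 * 0.97^2 ≈ -3.77
i=3: S_3 = -4.01 * 0.97^3 ≈ -3.66
i=4: S_4 = -4.01 * 0.97^4 ≈ -3.55
i=5: S_5 = -4.01 * 0.97^5 ≈ -3.44
The first 6 terms are: [-4.01, -3.89, -3.77, -3.66, -3.55, -3.44]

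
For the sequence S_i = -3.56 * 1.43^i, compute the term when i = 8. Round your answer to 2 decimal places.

S_8 = -3.56 * 1.43^8 ≈ -3.56 * 17.4859 ≈ -62.25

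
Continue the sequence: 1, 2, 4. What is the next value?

Ratios: 2 / 1 = 2.0
This is a geometric sequence with common ratio r = 2.
Next term = 4 * 2 = 8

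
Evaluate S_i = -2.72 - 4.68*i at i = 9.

S_9 = -2.72 + -4.68*9 = -2.72 + -42.12 = -44.84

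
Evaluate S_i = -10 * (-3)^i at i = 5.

S_5 = -10 * (-3)^5 = -10 * -243 = 2430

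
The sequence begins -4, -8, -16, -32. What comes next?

Ratios: -8 / -4 = 2.0
This is a geometric sequence with common ratio r = 2.
Next term = -32 * 2 = -64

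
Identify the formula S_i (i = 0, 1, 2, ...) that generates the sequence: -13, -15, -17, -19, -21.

Check differences: -15 - -13 = -2
-17 - -15 = -2
Common difference d = -2.
First term a = -13.
Formula: S_i = -13 - 2*i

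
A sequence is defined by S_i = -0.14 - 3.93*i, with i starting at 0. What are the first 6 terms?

This is an arithmetic sequence.
i=0: S_0 = -0.14 + -3.93*0 = -0.14
i=1: S_1 = -0.14 + -3.93*1 = -4.07
i=2: S_2 = -0.14 + -3.93*2 = -8.0
i=3: S_3 = -0.14 + -3.93*3 = -11.93
i=4: S_4 = -0.14 + -3.93*4 = -15.86
i=5: S_5 = -0.14 + -3.93*5 = -19.79
The first 6 terms are: [-0.14, -4.07, -8.0, -11.93, -15.86, -19.79]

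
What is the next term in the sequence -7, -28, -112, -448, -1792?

Ratios: -28 / -7 = 4.0
This is a geometric sequence with common ratio r = 4.
Next term = -1792 * 4 = -7168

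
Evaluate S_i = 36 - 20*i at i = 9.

S_9 = 36 + -20*9 = 36 + -180 = -144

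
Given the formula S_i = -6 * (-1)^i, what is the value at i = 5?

S_5 = -6 * (-1)^5 = -6 * -1 = 6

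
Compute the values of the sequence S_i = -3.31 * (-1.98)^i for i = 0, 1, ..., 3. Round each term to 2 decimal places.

This is a geometric sequence.
i=0: S_0 = -3.31 * (-1.98)^0 = -3.31
i=1: S_1 = -3.31 * (-1.98)^1 ≈ 6.55
i=2: S_2 = -3.31 * (-1.98)^2 ≈ -12.98
i=3: S_3 = -3.31 * (-1.98)^3 ≈ 25.69
The first 4 terms are: [-3.31, 6.55, -12.98, 25.69]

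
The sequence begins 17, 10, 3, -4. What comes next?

Differences: 10 - 17 = -7
This is an arithmetic sequence with common difference d = -7.
Next term = -4 + -7 = -11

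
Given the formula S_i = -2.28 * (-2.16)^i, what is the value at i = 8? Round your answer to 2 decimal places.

S_8 = -2.28 * (-2.16)^8 ≈ -2.28 * 473.8381 ≈ -1080.35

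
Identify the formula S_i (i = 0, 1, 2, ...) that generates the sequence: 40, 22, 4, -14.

Check differences: 22 - 40 = -18
4 - 22 = -18
Common difference d = -18.
First term a = 40.
Formula: S_i = 40 - 18*i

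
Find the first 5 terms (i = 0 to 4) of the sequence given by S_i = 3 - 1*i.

This is an arithmetic sequence.
i=0: S_0 = 3 + -1*0 = 3
i=1: S_1 = 3 + -1*1 = 2
i=2: S_2 = 3 + -1*2 = 1
i=3: S_3 = 3 + -1*3 = 0
i=4: S_4 = 3 + -1*4 = -1
The first 5 terms are: [3, 2, 1, 0, -1]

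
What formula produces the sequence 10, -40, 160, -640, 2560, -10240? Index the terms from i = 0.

Check ratios: -40 / 10 = -4.0
Common ratio r = -4.
First term a = 10.
Formula: S_i = 10 * (-4)^i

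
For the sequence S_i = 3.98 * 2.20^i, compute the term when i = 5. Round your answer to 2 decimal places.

S_5 = 3.98 * 2.2^5 ≈ 3.98 * 51.5363 ≈ 205.11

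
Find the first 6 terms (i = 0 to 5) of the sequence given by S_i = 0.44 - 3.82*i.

This is an arithmetic sequence.
i=0: S_0 = 0.44 + -3.82*0 = 0.44
i=1: S_1 = 0.44 + -3.82*1 = -3.38
i=2: S_2 = 0.44 + -3.82*2 = -7.2
i=3: S_3 = 0.44 + -3.82*3 = -11.02
i=4: S_4 = 0.44 + -3.82*4 = -14.84
i=5: S_5 = 0.44 + -3.82*5 = -18.66
The first 6 terms are: [0.44, -3.38, -7.2, -11.02, -14.84, -18.66]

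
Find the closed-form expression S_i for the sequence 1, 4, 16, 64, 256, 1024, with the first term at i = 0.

Check ratios: 4 / 1 = 4.0
Common ratio r = 4.
First term a = 1.
Formula: S_i = 1 * 4^i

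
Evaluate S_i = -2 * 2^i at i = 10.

S_10 = -2 * 2^10 = -2 * 1024 = -2048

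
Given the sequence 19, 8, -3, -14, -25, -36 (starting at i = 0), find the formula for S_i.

Check differences: 8 - 19 = -11
-3 - 8 = -11
Common difference d = -11.
First term a = 19.
Formula: S_i = 19 - 11*i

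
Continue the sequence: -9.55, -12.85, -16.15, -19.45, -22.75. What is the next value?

Differences: -12.85 - -9.55 = -3.3
This is an arithmetic sequence with common difference d = -3.3.
Next term = -22.75 + -3.3 = -26.05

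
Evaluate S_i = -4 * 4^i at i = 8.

S_8 = -4 * 4^8 = -4 * 65536 = -262144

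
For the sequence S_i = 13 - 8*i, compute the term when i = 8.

S_8 = 13 + -8*8 = 13 + -64 = -51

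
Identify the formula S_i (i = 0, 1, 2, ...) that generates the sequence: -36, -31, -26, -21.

Check differences: -31 - -36 = 5
-26 - -31 = 5
Common difference d = 5.
First term a = -36.
Formula: S_i = -36 + 5*i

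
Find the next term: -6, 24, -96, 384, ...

Ratios: 24 / -6 = -4.0
This is a geometric sequence with common ratio r = -4.
Next term = 384 * -4 = -1536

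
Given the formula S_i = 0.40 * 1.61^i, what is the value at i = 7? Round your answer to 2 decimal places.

S_7 = 0.4 * 1.61^7 ≈ 0.4 * 28.0402 ≈ 11.22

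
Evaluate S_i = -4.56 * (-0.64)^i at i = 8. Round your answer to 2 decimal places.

S_8 = -4.56 * (-0.64)^8 ≈ -4.56 * 0.0281 ≈ -0.13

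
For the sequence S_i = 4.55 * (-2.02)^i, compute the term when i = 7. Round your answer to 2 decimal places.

S_7 = 4.55 * (-2.02)^7 ≈ 4.55 * -137.2333 ≈ -624.41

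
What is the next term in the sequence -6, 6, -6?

Ratios: 6 / -6 = -1.0
This is a geometric sequence with common ratio r = -1.
Next term = -6 * -1 = 6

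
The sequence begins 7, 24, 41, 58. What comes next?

Differences: 24 - 7 = 17
This is an arithmetic sequence with common difference d = 17.
Next term = 58 + 17 = 75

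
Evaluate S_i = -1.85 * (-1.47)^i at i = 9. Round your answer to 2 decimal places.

S_9 = -1.85 * (-1.47)^9 ≈ -1.85 * -32.0521 ≈ 59.3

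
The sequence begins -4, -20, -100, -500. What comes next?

Ratios: -20 / -4 = 5.0
This is a geometric sequence with common ratio r = 5.
Next term = -500 * 5 = -2500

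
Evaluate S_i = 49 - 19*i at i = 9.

S_9 = 49 + -19*9 = 49 + -171 = -122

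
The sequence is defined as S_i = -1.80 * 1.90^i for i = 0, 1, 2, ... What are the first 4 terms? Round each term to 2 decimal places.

This is a geometric sequence.
i=0: S_0 = -1.8 * 1.9^0 = -1.8
i=1: S_1 = -1.8 * 1.9^1 = -3.42
i=2: S_2 = -1.8 * 1.9^2 ≈ -6.5
i=3: S_3 = -1.8 * 1.9^3 ≈ -12.35
The first 4 terms are: [-1.8, -3.42, -6.5, -12.35]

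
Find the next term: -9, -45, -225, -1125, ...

Ratios: -45 / -9 = 5.0
This is a geometric sequence with common ratio r = 5.
Next term = -1125 * 5 = -5625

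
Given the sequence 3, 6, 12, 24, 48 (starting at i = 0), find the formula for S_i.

Check ratios: 6 / 3 = 2.0
Common ratio r = 2.
First term a = 3.
Formula: S_i = 3 * 2^i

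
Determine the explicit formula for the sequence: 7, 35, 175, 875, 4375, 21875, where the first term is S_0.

Check ratios: 35 / 7 = 5.0
Common ratio r = 5.
First term a = 7.
Formula: S_i = 7 * 5^i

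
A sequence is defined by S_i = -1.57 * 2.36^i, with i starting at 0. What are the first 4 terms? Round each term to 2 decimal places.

This is a geometric sequence.
i=0: S_0 = -1.57 * 2.36^0 = -1.57
i=1: S_1 = -1.57 * 2.36^1 ≈ -3.71
i=2: S_2 = -1.57 * 2.36^2 ≈ -8.74
i=3: S_3 = -1.57 * 2.36^3 ≈ -20.64
The first 4 terms are: [-1.57, -3.71, -8.74, -20.64]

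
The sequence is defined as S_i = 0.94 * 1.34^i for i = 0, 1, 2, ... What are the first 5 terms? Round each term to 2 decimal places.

This is a geometric sequence.
i=0: S_0 = 0.94 * 1.34^0 = 0.94
i=1: S_1 = 0.94 * 1.34^1 ≈ 1.26
i=2: S_2 = 0.94 * 1.34^2 ≈ 1.69
i=3: S_3 = 0.94 * 1.34^3 ≈ 2.26
i=4: S_4 = 0.94 * 1.34^4 ≈ 3.03
The first 5 terms are: [0.94, 1.26, 1.69, 2.26, 3.03]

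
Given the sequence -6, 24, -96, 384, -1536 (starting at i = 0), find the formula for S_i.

Check ratios: 24 / -6 = -4.0
Common ratio r = -4.
First term a = -6.
Formula: S_i = -6 * (-4)^i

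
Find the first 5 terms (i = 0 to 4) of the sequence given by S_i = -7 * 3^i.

This is a geometric sequence.
i=0: S_0 = -7 * 3^0 = -7
i=1: S_1 = -7 * 3^1 = -21
i=2: S_2 = -7 * 3^2 = -63
i=3: S_3 = -7 * 3^3 = -189
i=4: S_4 = -7 * 3^4 = -567
The first 5 terms are: [-7, -21, -63, -189, -567]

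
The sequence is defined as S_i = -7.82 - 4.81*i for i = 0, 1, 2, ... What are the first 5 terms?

This is an arithmetic sequence.
i=0: S_0 = -7.82 + -4.81*0 = -7.82
i=1: S_1 = -7.82 + -4.81*1 = -12.63
i=2: S_2 = -7.82 + -4.81*2 = -17.44
i=3: S_3 = -7.82 + -4.81*3 = -22.25
i=4: S_4 = -7.82 + -4.81*4 = -27.06
The first 5 terms are: [-7.82, -12.63, -17.44, -22.25, -27.06]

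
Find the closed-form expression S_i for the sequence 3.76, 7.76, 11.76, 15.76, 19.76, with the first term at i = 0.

Check differences: 7.76 - 3.76 = 4.0
11.76 - 7.76 = 4.0
Common difference d = 4.0.
First term a = 3.76.
Formula: S_i = 3.76 + 4.00*i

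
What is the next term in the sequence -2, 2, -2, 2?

Ratios: 2 / -2 = -1.0
This is a geometric sequence with common ratio r = -1.
Next term = 2 * -1 = -2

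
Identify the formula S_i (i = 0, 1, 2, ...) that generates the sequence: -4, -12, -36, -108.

Check ratios: -12 / -4 = 3.0
Common ratio r = 3.
First term a = -4.
Formula: S_i = -4 * 3^i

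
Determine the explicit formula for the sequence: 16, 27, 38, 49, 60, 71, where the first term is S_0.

Check differences: 27 - 16 = 11
38 - 27 = 11
Common difference d = 11.
First term a = 16.
Formula: S_i = 16 + 11*i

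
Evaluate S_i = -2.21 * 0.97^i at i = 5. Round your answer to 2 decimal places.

S_5 = -2.21 * 0.97^5 ≈ -2.21 * 0.8587 ≈ -1.9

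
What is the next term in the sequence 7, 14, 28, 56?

Ratios: 14 / 7 = 2.0
This is a geometric sequence with common ratio r = 2.
Next term = 56 * 2 = 112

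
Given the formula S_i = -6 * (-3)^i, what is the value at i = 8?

S_8 = -6 * (-3)^8 = -6 * 6561 = -39366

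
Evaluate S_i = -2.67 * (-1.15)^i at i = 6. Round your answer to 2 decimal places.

S_6 = -2.67 * (-1.15)^6 ≈ -2.67 * 2.3131 ≈ -6.18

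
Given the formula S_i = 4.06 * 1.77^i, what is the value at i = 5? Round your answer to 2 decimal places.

S_5 = 4.06 * 1.77^5 ≈ 4.06 * 17.3727 ≈ 70.53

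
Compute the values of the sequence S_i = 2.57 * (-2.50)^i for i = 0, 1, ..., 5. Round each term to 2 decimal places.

This is a geometric sequence.
i=0: S_0 = 2.57 * (-2.5)^0 = 2.57
i=1: S_1 = 2.57 * (-2.5)^1 ≈ -6.43
i=2: S_2 = 2.57 * (-2.5)^2 ≈ 16.06
i=3: S_3 = 2.57 * (-2.5)^3 ≈ -40.16
i=4: S_4 = 2.57 * (-2.5)^4 ≈ 100.39
i=5: S_5 = 2.57 * (-2.5)^5 ≈ -250.98
The first 6 terms are: [2.57, -6.43, 16.06, -40.16, 100.39, -250.98]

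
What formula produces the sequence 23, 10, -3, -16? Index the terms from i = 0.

Check differences: 10 - 23 = -13
-3 - 10 = -13
Common difference d = -13.
First term a = 23.
Formula: S_i = 23 - 13*i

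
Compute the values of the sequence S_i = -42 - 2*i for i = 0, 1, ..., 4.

This is an arithmetic sequence.
i=0: S_0 = -42 + -2*0 = -42
i=1: S_1 = -42 + -2*1 = -44
i=2: S_2 = -42 + -2*2 = -46
i=3: S_3 = -42 + -2*3 = -48
i=4: S_4 = -42 + -2*4 = -50
The first 5 terms are: [-42, -44, -46, -48, -50]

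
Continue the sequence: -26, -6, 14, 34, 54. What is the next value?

Differences: -6 - -26 = 20
This is an arithmetic sequence with common difference d = 20.
Next term = 54 + 20 = 74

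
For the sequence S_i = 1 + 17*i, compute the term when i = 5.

S_5 = 1 + 17*5 = 1 + 85 = 86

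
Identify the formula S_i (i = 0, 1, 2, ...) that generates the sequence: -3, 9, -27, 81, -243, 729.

Check ratios: 9 / -3 = -3.0
Common ratio r = -3.
First term a = -3.
Formula: S_i = -3 * (-3)^i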